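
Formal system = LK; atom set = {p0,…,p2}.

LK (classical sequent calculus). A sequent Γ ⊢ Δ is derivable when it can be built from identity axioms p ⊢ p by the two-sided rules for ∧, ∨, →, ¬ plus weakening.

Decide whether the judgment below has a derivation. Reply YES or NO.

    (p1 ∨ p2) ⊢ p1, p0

Search for a countermodel by truth-table:
  v=000: Γ:[(p1 ∨ p2)=F] Δ:[p1=F, p0=F] refutes=False
  v=001: Γ:[(p1 ∨ p2)=T] Δ:[p1=F, p0=F] refutes=True  ← countermodel

Result: NO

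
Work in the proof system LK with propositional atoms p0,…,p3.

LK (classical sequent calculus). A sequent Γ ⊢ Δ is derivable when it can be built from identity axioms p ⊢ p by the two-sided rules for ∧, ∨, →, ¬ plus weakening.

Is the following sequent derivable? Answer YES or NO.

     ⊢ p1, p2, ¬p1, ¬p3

Proof tree:
[¬R]  ⊢ p1, p2, ¬p1, ¬p3
  [¬R] p3 ⊢ p1, p2, ¬p1
    [WR] p1, p3 ⊢ p1, p2
      [WL] p1, p3 ⊢ p1
        [Ax] p1 ⊢ p1

Result: YES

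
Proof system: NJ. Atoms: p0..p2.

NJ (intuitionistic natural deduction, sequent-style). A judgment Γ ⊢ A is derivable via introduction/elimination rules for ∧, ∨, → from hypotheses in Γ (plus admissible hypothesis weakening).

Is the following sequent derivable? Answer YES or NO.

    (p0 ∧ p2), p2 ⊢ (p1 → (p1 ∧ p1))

Derivation (root first):
[Wk] (p0 ∧ p2), p2 ⊢ (p1 → (p1 ∧ p1))
  [→I] (p0 ∧ p2) ⊢ (p1 → (p1 ∧ p1))
    [∧I] p1, (p0 ∧ p2) ⊢ (p1 ∧ p1)
      [Wk] p1, (p0 ∧ p2) ⊢ p1
        [Ax] p1 ⊢ p1
      [Wk] p1, (p0 ∧ p2) ⊢ p1
        [Ax] p1 ⊢ p1

Result: YES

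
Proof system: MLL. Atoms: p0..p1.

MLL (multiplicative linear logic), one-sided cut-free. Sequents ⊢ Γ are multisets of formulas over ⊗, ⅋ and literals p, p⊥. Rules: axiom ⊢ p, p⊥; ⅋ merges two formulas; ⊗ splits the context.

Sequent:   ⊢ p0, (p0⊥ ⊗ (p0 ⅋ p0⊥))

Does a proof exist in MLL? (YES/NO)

Derivation trace:
[⊗]  ⊢ p0, (p0⊥ ⊗ (p0 ⅋ p0⊥))
  [Ax]  ⊢ p0, p0⊥
  [⅋]  ⊢ (p0 ⅋ p0⊥)
    [Ax]  ⊢ p0, p0⊥

Result: YES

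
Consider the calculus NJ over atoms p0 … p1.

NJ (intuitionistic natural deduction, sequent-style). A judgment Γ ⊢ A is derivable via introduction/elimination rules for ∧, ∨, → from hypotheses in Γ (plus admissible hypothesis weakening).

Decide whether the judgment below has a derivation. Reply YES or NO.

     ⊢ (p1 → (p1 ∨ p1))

Derivation (root first):
[→I]  ⊢ (p1 → (p1 ∨ p1))
  [∨I₁] p1 ⊢ (p1 ∨ p1)
    [Ax] p1 ⊢ p1

Result: YES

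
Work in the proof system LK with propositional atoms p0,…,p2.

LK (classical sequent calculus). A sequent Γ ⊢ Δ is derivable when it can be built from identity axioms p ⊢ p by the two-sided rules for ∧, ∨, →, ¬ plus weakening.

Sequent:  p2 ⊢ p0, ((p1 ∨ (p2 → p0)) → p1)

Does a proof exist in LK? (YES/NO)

Derivation trace:
[→R] p2 ⊢ p0, ((p1 ∨ (p2 → p0)) → p1)
  [∨L] p2, (p1 ∨ (p2 → p0)) ⊢ p1, p0
    [Ax] p1 ⊢ p1
    [→L] p2, (p2 → p0) ⊢ p0
      [Ax] p2 ⊢ p2
      [Ax] p0 ⊢ p0

Result: YES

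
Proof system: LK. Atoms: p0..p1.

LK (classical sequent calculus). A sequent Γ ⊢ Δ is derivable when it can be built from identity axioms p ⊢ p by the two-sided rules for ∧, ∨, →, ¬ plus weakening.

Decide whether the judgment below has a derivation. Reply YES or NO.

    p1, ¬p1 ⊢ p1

Derivation trace:
[WR] p1, ¬p1 ⊢ p1
  [¬L] p1, ¬p1 ⊢ 
    [Ax] p1 ⊢ p1

Result: YES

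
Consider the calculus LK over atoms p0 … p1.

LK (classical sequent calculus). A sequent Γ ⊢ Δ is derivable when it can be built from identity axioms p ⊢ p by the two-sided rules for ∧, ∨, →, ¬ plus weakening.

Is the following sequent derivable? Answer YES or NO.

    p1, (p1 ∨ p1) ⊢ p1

Proof tree:
[∨L] p1, (p1 ∨ p1) ⊢ p1
  [WL] p1, p1 ⊢ p1
    [Ax] p1 ⊢ p1
  [Ax] p1 ⊢ p1

Result: YES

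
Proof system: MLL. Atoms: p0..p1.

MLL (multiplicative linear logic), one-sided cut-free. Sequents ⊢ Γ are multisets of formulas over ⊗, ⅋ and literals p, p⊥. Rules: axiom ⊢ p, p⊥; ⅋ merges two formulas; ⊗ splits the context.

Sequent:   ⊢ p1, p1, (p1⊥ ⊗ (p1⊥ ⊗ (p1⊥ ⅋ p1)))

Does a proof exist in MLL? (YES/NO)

Derivation (root first):
[⊗]  ⊢ p1, p1, (p1⊥ ⊗ (p1⊥ ⊗ (p1⊥ ⅋ p1)))
  [Ax]  ⊢ p1, p1⊥
  [⊗]  ⊢ p1, (p1⊥ ⊗ (p1⊥ ⅋ p1))
    [Ax]  ⊢ p1, p1⊥
    [⅋]  ⊢ (p1⊥ ⅋ p1)
      [Ax]  ⊢ p1, p1⊥

Result: YES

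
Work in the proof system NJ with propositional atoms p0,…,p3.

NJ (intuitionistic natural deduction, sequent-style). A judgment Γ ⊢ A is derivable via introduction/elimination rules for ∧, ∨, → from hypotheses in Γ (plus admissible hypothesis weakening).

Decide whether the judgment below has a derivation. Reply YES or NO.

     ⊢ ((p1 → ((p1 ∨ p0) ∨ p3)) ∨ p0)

Derivation (root first):
[∨I₁]  ⊢ ((p1 → ((p1 ∨ p0) ∨ p3)) ∨ p0)
  [→I]  ⊢ (p1 → ((p1 ∨ p0) ∨ p3))
    [∨I₁] p1 ⊢ ((p1 ∨ p0) ∨ p3)
      [∨I₁] p1 ⊢ (p1 ∨ p0)
        [Ax] p1 ⊢ p1

Result: YES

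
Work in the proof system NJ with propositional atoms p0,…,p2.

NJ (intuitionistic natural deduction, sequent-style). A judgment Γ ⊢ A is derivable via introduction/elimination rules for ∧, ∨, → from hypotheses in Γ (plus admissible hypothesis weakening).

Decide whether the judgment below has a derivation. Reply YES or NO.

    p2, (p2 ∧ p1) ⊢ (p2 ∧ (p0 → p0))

Derivation (root first):
[Wk] p2, (p2 ∧ p1) ⊢ (p2 ∧ (p0 → p0))
  [∧I] p2 ⊢ (p2 ∧ (p0 → p0))
    [Ax] p2 ⊢ p2
    [→I]  ⊢ (p0 → p0)
      [Ax] p0 ⊢ p0

Result: YES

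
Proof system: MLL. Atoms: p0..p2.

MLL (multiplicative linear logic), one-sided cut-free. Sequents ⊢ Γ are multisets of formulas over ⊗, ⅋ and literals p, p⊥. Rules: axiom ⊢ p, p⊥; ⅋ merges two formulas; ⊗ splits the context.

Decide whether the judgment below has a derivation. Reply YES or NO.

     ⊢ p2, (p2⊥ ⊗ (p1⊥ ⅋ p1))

Derivation (root first):
[⊗]  ⊢ p2, (p2⊥ ⊗ (p1⊥ ⅋ p1))
  [Ax]  ⊢ p2, p2⊥
  [⅋]  ⊢ (p1⊥ ⅋ p1)
    [Ax]  ⊢ p1, p1⊥

Result: YES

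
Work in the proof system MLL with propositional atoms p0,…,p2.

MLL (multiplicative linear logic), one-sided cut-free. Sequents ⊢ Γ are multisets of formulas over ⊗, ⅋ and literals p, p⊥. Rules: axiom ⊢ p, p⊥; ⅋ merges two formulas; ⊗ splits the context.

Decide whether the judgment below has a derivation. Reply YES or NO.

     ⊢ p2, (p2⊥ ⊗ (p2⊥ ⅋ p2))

Derivation trace:
[⊗]  ⊢ p2, (p2⊥ ⊗ (p2⊥ ⅋ p2))
  [Ax]  ⊢ p2, p2⊥
  [⅋]  ⊢ (p2⊥ ⅋ p2)
    [Ax]  ⊢ p2, p2⊥

Result: YES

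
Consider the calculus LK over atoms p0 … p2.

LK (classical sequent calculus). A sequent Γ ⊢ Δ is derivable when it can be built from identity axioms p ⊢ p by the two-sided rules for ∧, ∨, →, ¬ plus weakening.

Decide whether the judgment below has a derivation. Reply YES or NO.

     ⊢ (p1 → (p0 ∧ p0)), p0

Truth-table refutation:
  v=000: Γ:[] Δ:[(p1 → (p0 ∧ p0))=T, p0=F] refutes=False
  v=001: Γ:[] Δ:[(p1 → (p0 ∧ p0))=T, p0=F] refutes=False
  v=010: Γ:[] Δ:[(p1 → (p0 ∧ p0))=F, p0=F] refutes=True  ← countermodel

Result: NO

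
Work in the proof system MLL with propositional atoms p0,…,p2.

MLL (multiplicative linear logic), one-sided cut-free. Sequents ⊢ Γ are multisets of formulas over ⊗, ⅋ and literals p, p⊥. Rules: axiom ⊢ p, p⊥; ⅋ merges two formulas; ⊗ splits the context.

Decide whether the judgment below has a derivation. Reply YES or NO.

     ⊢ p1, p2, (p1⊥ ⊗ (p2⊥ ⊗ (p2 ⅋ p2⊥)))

Derivation trace:
[⊗]  ⊢ p1, p2, (p1⊥ ⊗ (p2⊥ ⊗ (p2 ⅋ p2⊥)))
  [Ax]  ⊢ p1, p1⊥
  [⊗]  ⊢ p2, (p2⊥ ⊗ (p2 ⅋ p2⊥))
    [Ax]  ⊢ p2, p2⊥
    [⅋]  ⊢ (p2 ⅋ p2⊥)
      [Ax]  ⊢ p2, p2⊥

Result: YES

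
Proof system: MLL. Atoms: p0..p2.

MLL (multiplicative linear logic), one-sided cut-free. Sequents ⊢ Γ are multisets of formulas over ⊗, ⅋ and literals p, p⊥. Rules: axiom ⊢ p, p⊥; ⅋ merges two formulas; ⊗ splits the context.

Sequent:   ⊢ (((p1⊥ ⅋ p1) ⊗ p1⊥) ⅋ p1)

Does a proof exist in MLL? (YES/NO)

Derivation (root first):
[⅋]  ⊢ (((p1⊥ ⅋ p1) ⊗ p1⊥) ⅋ p1)
  [⊗]  ⊢ p1, ((p1⊥ ⅋ p1) ⊗ p1⊥)
    [⅋]  ⊢ (p1⊥ ⅋ p1)
      [Ax]  ⊢ p1, p1⊥
    [Ax]  ⊢ p1, p1⊥

Result: YES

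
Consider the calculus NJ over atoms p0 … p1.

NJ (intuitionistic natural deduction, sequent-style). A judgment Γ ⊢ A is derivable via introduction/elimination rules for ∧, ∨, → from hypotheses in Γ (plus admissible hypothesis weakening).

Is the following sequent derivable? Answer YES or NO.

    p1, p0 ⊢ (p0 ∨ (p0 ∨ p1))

Proof tree:
[∨I₂] p1, p0 ⊢ (p0 ∨ (p0 ∨ p1))
  [Wk] p1, p0 ⊢ (p0 ∨ p1)
    [∨I₂] p1 ⊢ (p0 ∨ p1)
      [Ax] p1 ⊢ p1

Result: YES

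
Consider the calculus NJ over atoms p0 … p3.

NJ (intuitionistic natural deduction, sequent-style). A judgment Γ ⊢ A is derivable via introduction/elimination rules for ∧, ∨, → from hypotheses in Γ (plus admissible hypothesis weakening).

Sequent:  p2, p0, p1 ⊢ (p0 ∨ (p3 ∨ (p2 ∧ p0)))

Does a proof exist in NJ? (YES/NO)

Proof tree:
[∨I₂] p2, p0, p1 ⊢ (p0 ∨ (p3 ∨ (p2 ∧ p0)))
  [∨I₂] p2, p0, p1 ⊢ (p3 ∨ (p2 ∧ p0))
    [Wk] p2, p0, p1 ⊢ (p2 ∧ p0)
      [∧I] p2, p0 ⊢ (p2 ∧ p0)
        [Ax] p2 ⊢ p2
        [Ax] p0 ⊢ p0

Result: YES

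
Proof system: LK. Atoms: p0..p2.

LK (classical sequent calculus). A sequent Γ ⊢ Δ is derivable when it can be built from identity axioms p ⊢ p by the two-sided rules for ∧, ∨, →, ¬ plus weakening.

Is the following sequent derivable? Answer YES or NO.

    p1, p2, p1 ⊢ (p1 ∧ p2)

Derivation (root first):
[WL] p1, p2, p1 ⊢ (p1 ∧ p2)
  [∧R] p1, p2 ⊢ (p1 ∧ p2)
    [Ax] p1 ⊢ p1
    [Ax] p2 ⊢ p2

Result: YES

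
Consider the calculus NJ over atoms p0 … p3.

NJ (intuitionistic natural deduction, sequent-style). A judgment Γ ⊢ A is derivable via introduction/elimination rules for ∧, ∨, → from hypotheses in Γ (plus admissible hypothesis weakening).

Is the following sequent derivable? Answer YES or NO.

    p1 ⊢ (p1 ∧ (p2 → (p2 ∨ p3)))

Proof tree:
[∧I] p1 ⊢ (p1 ∧ (p2 → (p2 ∨ p3)))
  [Ax] p1 ⊢ p1
  [→I]  ⊢ (p2 → (p2 ∨ p3))
    [∨I₁] p2 ⊢ (p2 ∨ p3)
      [Ax] p2 ⊢ p2

Result: YES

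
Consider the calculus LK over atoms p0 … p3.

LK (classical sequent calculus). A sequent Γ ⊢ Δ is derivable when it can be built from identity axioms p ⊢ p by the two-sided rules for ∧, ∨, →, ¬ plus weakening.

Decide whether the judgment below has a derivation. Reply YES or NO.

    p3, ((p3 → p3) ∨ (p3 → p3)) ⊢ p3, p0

Derivation trace:
[WR] p3, ((p3 → p3) ∨ (p3 → p3)) ⊢ p3, p0
  [∨L] p3, ((p3 → p3) ∨ (p3 → p3)) ⊢ p3
    [→L] p3, (p3 → p3) ⊢ p3
      [Ax] p3 ⊢ p3
      [Ax] p3 ⊢ p3
    [→L] p3, (p3 → p3) ⊢ p3
      [Ax] p3 ⊢ p3
      [Ax] p3 ⊢ p3

Result: YES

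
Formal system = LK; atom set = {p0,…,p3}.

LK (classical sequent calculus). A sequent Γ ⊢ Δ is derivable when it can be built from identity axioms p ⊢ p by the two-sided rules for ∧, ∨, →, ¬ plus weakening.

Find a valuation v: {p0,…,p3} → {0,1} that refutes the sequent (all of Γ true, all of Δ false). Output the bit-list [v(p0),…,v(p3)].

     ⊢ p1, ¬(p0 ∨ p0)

Enumerate valuations to refute Γ ⊢ Δ:
  v=0000: Γ:[] Δ:[p1=F, ¬(p0 ∨ p0)=T] refutes=False
  v=0001: Γ:[] Δ:[p1=F, ¬(p0 ∨ p0)=T] refutes=False
  v=0010: Γ:[] Δ:[p1=F, ¬(p0 ∨ p0)=T] refutes=False
  v=0011: Γ:[] Δ:[p1=F, ¬(p0 ∨ p0)=T] refutes=False
  v=0100: Γ:[] Δ:[p1=T, ¬(p0 ∨ p0)=T] refutes=False
  v=0101: Γ:[] Δ:[p1=T, ¬(p0 ∨ p0)=T] refutes=False
  v=0110: Γ:[] Δ:[p1=T, ¬(p0 ∨ p0)=T] refutes=False
  v=0111: Γ:[] Δ:[p1=T, ¬(p0 ∨ p0)=T] refutes=False
  v=1000: Γ:[] Δ:[p1=F, ¬(p0 ∨ p0)=F] refutes=True  ← countermodel

Result: [1, 0, 0, 0]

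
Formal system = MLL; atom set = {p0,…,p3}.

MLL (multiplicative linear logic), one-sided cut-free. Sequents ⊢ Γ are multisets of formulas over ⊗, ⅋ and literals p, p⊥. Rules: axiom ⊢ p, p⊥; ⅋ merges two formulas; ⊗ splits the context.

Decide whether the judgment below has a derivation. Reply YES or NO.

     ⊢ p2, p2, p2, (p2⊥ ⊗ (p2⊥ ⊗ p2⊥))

Derivation (root first):
[⊗]  ⊢ p2, p2, p2, (p2⊥ ⊗ (p2⊥ ⊗ p2⊥))
  [Ax]  ⊢ p2, p2⊥
  [⊗]  ⊢ p2, p2, (p2⊥ ⊗ p2⊥)
    [Ax]  ⊢ p2, p2⊥
    [Ax]  ⊢ p2, p2⊥

Result: YES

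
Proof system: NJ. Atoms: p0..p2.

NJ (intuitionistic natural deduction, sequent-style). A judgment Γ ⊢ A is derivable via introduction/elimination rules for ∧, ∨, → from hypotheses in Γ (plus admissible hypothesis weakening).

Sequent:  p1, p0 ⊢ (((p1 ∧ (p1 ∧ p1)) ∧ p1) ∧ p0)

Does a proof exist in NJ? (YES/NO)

Proof tree:
[∧I] p1, p0 ⊢ (((p1 ∧ (p1 ∧ p1)) ∧ p1) ∧ p0)
  [∧I] p1 ⊢ ((p1 ∧ (p1 ∧ p1)) ∧ p1)
    [∧I] p1 ⊢ (p1 ∧ (p1 ∧ p1))
      [Ax] p1 ⊢ p1
      [∧I] p1 ⊢ (p1 ∧ p1)
        [Ax] p1 ⊢ p1
        [Ax] p1 ⊢ p1
    [Ax] p1 ⊢ p1
  [Ax] p0 ⊢ p0

Result: YES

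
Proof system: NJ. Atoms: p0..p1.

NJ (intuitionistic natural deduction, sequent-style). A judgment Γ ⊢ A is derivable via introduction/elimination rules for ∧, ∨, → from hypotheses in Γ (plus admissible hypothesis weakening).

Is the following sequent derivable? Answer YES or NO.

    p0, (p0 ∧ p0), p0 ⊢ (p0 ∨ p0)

Proof tree:
[Wk] p0, (p0 ∧ p0), p0 ⊢ (p0 ∨ p0)
  [Wk] p0, (p0 ∧ p0) ⊢ (p0 ∨ p0)
    [∨I₂] p0 ⊢ (p0 ∨ p0)
      [Ax] p0 ⊢ p0

Result: YES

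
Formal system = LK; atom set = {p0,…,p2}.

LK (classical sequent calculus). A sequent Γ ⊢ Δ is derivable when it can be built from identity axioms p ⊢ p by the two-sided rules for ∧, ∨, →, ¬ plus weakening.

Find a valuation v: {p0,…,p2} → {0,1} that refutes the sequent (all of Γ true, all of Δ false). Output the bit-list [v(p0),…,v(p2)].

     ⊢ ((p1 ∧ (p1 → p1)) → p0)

Truth-table refutation:
  v=000: Γ:[] Δ:[((p1 ∧ (p1 → p1)) → p0)=T] refutes=False
  v=001: Γ:[] Δ:[((p1 ∧ (p1 → p1)) → p0)=T] refutes=False
  v=010: Γ:[] Δ:[((p1 ∧ (p1 → p1)) → p0)=F] refutes=True  ← countermodel

Result: [0, 1, 0]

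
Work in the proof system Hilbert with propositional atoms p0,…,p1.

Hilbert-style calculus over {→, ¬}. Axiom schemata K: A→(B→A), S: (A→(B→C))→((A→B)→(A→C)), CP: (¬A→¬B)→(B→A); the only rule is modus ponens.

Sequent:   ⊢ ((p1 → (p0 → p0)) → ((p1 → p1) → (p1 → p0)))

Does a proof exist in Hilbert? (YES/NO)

Truth-table refutation:
  v=00: Γ:[] Δ:[((p1 → (p0 → p0)) → ((p1 → p1) → (p1 → p0)))=T] refutes=False
  v=01: Γ:[] Δ:[((p1 → (p0 → p0)) → ((p1 → p1) → (p1 → p0)))=F] refutes=True  ← countermodel

Result: NO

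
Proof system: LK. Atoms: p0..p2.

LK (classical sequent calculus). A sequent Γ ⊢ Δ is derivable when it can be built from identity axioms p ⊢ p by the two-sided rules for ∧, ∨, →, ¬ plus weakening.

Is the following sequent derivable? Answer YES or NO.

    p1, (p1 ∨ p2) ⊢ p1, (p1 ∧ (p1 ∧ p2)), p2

Proof tree:
[WR] p1, (p1 ∨ p2) ⊢ p1, (p1 ∧ (p1 ∧ p2)), p2
  [∨L] p1, (p1 ∨ p2) ⊢ p1, (p1 ∧ (p1 ∧ p2))
    [Ax] p1 ⊢ p1
    [∧R] p1, p2 ⊢ (p1 ∧ (p1 ∧ p2))
      [Ax] p1 ⊢ p1
      [∧R] p1, p2 ⊢ (p1 ∧ p2)
        [Ax] p1 ⊢ p1
        [Ax] p2 ⊢ p2

Result: YES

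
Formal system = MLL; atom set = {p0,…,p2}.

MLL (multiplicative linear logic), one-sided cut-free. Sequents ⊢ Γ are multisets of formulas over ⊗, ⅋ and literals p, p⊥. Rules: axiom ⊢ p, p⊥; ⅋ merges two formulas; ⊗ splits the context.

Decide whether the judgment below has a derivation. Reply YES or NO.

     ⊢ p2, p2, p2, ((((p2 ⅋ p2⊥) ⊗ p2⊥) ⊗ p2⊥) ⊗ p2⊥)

Derivation (root first):
[⊗]  ⊢ p2, p2, p2, ((((p2 ⅋ p2⊥) ⊗ p2⊥) ⊗ p2⊥) ⊗ p2⊥)
  [⊗]  ⊢ p2, p2, (((p2 ⅋ p2⊥) ⊗ p2⊥) ⊗ p2⊥)
    [⊗]  ⊢ p2, ((p2 ⅋ p2⊥) ⊗ p2⊥)
      [⅋]  ⊢ (p2 ⅋ p2⊥)
        [Ax]  ⊢ p2, p2⊥
      [Ax]  ⊢ p2, p2⊥
    [Ax]  ⊢ p2, p2⊥
  [Ax]  ⊢ p2, p2⊥

Result: YES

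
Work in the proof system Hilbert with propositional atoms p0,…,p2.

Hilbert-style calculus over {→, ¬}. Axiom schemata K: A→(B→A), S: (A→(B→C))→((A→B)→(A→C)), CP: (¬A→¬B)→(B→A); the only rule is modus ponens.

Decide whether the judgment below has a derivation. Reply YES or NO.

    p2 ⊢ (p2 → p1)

Truth-table refutation:
  v=000: Γ:[p2=F] Δ:[(p2 → p1)=T] refutes=False
  v=001: Γ:[p2=T] Δ:[(p2 → p1)=F] refutes=True  ← countermodel

Result: NO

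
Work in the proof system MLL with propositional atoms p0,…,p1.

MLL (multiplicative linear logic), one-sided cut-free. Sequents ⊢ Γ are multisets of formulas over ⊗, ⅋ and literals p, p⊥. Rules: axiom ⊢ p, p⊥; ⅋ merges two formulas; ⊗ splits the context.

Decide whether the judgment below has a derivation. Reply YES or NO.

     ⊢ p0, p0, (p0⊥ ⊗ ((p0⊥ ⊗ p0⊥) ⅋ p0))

Derivation trace:
[⊗]  ⊢ p0, p0, (p0⊥ ⊗ ((p0⊥ ⊗ p0⊥) ⅋ p0))
  [Ax]  ⊢ p0, p0⊥
  [⅋]  ⊢ p0, ((p0⊥ ⊗ p0⊥) ⅋ p0)
    [⊗]  ⊢ p0, p0, (p0⊥ ⊗ p0⊥)
      [Ax]  ⊢ p0, p0⊥
      [Ax]  ⊢ p0, p0⊥

Result: YES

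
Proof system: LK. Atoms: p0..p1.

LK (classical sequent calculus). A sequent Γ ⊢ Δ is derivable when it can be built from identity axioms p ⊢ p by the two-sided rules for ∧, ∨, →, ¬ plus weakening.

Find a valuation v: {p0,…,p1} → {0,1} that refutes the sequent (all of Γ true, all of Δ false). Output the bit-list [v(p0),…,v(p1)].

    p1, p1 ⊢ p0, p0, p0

Enumerate valuations to refute Γ ⊢ Δ:
  v=00: Γ:[p1=F, p1=F] Δ:[p0=F, p0=F, p0=F] refutes=False
  v=01: Γ:[p1=T, p1=T] Δ:[p0=F, p0=F, p0=F] refutes=True  ← countermodel

Result: [0, 1]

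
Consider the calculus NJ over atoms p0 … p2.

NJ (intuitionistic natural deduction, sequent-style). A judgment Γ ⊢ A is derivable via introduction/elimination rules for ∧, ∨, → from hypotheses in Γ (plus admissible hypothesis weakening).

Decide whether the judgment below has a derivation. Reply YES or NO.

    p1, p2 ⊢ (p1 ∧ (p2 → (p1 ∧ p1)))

Derivation trace:
[∧I] p1, p2 ⊢ (p1 ∧ (p2 → (p1 ∧ p1)))
  [Wk] p1, p2 ⊢ p1
    [Ax] p1 ⊢ p1
  [→I] p1 ⊢ (p2 → (p1 ∧ p1))
    [∧I] p1, p2 ⊢ (p1 ∧ p1)
      [Ax] p1 ⊢ p1
      [Wk] p1, p2 ⊢ p1
        [Ax] p1 ⊢ p1

Result: YES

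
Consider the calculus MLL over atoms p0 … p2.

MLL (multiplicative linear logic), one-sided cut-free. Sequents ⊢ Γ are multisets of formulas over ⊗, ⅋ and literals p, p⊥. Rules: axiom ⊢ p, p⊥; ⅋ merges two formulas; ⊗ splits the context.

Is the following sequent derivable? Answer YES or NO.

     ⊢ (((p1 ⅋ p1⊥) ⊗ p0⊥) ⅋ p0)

Derivation (root first):
[⅋]  ⊢ (((p1 ⅋ p1⊥) ⊗ p0⊥) ⅋ p0)
  [⊗]  ⊢ p0, ((p1 ⅋ p1⊥) ⊗ p0⊥)
    [⅋]  ⊢ (p1 ⅋ p1⊥)
      [Ax]  ⊢ p1, p1⊥
    [Ax]  ⊢ p0, p0⊥

Result: YES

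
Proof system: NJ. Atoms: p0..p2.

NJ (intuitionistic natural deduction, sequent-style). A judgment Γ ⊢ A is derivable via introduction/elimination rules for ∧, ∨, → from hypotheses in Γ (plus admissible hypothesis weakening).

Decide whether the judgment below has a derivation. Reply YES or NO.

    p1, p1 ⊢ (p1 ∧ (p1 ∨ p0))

Derivation (root first):
[Wk] p1, p1 ⊢ (p1 ∧ (p1 ∨ p0))
  [∧I] p1 ⊢ (p1 ∧ (p1 ∨ p0))
    [Ax] p1 ⊢ p1
    [∨I₁] p1 ⊢ (p1 ∨ p0)
      [Ax] p1 ⊢ p1

Result: YES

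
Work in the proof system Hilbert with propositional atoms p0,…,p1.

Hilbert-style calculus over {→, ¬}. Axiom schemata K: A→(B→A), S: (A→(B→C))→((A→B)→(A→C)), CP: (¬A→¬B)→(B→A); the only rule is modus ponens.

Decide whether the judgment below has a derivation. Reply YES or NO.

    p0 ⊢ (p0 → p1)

Truth-table refutation:
  v=00: Γ:[p0=F] Δ:[(p0 → p1)=T] refutes=False
  v=01: Γ:[p0=F] Δ:[(p0 → p1)=T] refutes=False
  v=10: Γ:[p0=T] Δ:[(p0 → p1)=F] refutes=True  ← countermodel

Result: NO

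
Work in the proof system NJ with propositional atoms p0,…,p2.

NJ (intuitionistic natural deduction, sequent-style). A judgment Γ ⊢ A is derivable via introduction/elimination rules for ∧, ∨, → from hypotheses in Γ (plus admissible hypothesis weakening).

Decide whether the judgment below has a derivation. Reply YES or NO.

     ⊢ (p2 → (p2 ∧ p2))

Proof tree:
[→I]  ⊢ (p2 → (p2 ∧ p2))
  [∧I] p2 ⊢ (p2 ∧ p2)
    [Ax] p2 ⊢ p2
    [Ax] p2 ⊢ p2

Result: YES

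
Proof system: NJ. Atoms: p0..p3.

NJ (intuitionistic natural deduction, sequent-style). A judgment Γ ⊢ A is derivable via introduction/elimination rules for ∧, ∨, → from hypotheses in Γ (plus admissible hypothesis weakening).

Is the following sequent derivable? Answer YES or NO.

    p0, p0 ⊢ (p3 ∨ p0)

Proof tree:
[Wk] p0, p0 ⊢ (p3 ∨ p0)
  [∨I₂] p0 ⊢ (p3 ∨ p0)
    [Ax] p0 ⊢ p0

Result: YES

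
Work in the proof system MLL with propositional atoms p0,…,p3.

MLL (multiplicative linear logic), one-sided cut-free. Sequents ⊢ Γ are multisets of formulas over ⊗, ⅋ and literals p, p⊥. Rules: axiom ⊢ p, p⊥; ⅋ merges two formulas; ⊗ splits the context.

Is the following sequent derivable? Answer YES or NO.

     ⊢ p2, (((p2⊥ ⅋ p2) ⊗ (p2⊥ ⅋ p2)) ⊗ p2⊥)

Derivation (root first):
[⊗]  ⊢ p2, (((p2⊥ ⅋ p2) ⊗ (p2⊥ ⅋ p2)) ⊗ p2⊥)
  [⊗]  ⊢ ((p2⊥ ⅋ p2) ⊗ (p2⊥ ⅋ p2))
    [⅋]  ⊢ (p2⊥ ⅋ p2)
      [Ax]  ⊢ p2, p2⊥
    [⅋]  ⊢ (p2⊥ ⅋ p2)
      [Ax]  ⊢ p2, p2⊥
  [Ax]  ⊢ p2, p2⊥

Result: YES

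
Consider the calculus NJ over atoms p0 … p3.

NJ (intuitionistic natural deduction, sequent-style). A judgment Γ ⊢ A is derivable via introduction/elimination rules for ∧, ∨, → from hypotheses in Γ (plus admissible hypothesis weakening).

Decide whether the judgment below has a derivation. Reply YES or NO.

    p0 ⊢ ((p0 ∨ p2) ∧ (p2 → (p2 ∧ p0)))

Derivation (root first):
[∧I] p0 ⊢ ((p0 ∨ p2) ∧ (p2 → (p2 ∧ p0)))
  [∨I₁] p0 ⊢ (p0 ∨ p2)
    [Ax] p0 ⊢ p0
  [→I] p0 ⊢ (p2 → (p2 ∧ p0))
    [∧I] p2, p0 ⊢ (p2 ∧ p0)
      [Ax] p2 ⊢ p2
      [Ax] p0 ⊢ p0

Result: YES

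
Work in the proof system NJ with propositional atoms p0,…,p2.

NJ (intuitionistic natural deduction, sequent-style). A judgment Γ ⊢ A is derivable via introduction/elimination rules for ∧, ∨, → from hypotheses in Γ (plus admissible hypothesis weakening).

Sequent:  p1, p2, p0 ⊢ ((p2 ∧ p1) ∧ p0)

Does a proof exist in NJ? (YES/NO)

Derivation trace:
[∧I] p1, p2, p0 ⊢ ((p2 ∧ p1) ∧ p0)
  [∧I] p1, p2 ⊢ (p2 ∧ p1)
    [Ax] p2 ⊢ p2
    [Ax] p1 ⊢ p1
  [Ax] p0 ⊢ p0

Result: YES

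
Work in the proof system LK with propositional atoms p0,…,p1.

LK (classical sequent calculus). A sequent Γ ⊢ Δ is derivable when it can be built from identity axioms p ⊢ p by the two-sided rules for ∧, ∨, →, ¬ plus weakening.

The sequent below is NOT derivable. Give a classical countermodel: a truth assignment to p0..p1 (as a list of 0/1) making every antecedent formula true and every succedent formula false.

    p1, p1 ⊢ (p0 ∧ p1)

Enumerate valuations to refute Γ ⊢ Δ:
  v=00: Γ:[p1=F, p1=F] Δ:[(p0 ∧ p1)=F] refutes=False
  v=01: Γ:[p1=T, p1=T] Δ:[(p0 ∧ p1)=F] refutes=True  ← countermodel

Result: [0, 1]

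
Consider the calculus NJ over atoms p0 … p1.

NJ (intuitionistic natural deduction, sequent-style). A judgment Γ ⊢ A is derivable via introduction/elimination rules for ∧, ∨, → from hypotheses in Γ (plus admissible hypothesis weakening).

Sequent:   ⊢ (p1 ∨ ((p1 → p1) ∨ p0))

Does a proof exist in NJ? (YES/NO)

Derivation (root first):
[∨I₂]  ⊢ (p1 ∨ ((p1 → p1) ∨ p0))
  [∨I₁]  ⊢ ((p1 → p1) ∨ p0)
    [→I]  ⊢ (p1 → p1)
      [Ax] p1 ⊢ p1

Result: YES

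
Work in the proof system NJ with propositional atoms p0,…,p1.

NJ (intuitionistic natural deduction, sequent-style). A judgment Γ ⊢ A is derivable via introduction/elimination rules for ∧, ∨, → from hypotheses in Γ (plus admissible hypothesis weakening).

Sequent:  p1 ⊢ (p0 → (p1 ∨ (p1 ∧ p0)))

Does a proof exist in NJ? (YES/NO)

Derivation trace:
[→I] p1 ⊢ (p0 → (p1 ∨ (p1 ∧ p0)))
  [∨I₂] p1, p0 ⊢ (p1 ∨ (p1 ∧ p0))
    [∧I] p1, p0 ⊢ (p1 ∧ p0)
      [Ax] p1 ⊢ p1
      [Ax] p0 ⊢ p0

Result: YES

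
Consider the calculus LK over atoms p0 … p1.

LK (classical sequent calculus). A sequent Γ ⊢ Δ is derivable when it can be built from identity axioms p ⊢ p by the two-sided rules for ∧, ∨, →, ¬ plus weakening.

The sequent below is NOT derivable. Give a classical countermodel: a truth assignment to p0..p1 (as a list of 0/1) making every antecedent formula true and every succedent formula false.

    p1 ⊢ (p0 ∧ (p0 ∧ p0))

Search for a countermodel by truth-table:
  v=00: Γ:[p1=F] Δ:[(p0 ∧ (p0 ∧ p0))=F] refutes=False
  v=01: Γ:[p1=T] Δ:[(p0 ∧ (p0 ∧ p0))=F] refutes=True  ← countermodel

Result: [0, 1]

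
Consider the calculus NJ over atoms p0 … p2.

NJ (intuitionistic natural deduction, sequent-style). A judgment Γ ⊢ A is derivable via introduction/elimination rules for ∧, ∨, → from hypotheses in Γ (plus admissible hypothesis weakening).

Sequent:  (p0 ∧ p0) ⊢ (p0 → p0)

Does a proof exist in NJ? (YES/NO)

Proof tree:
[Wk] (p0 ∧ p0) ⊢ (p0 → p0)
  [→I]  ⊢ (p0 → p0)
    [Ax] p0 ⊢ p0

Result: YES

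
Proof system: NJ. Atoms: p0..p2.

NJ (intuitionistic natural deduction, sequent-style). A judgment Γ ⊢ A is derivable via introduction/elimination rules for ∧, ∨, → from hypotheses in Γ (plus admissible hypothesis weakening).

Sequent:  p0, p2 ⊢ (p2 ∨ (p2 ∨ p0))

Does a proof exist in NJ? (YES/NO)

Derivation (root first):
[∨I₂] p0, p2 ⊢ (p2 ∨ (p2 ∨ p0))
  [Wk] p0, p2 ⊢ (p2 ∨ p0)
    [∨I₂] p0 ⊢ (p2 ∨ p0)
      [Ax] p0 ⊢ p0

Result: YES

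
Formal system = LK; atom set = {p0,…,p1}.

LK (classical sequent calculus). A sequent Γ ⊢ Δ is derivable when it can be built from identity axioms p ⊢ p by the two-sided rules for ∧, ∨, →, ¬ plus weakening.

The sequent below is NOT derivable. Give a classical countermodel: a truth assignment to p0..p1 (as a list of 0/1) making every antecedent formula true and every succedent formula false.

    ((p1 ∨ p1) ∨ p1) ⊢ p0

Truth-table refutation:
  v=00: Γ:[((p1 ∨ p1) ∨ p1)=F] Δ:[p0=F] refutes=False
  v=01: Γ:[((p1 ∨ p1) ∨ p1)=T] Δ:[p0=F] refutes=True  ← countermodel

Result: [0, 1]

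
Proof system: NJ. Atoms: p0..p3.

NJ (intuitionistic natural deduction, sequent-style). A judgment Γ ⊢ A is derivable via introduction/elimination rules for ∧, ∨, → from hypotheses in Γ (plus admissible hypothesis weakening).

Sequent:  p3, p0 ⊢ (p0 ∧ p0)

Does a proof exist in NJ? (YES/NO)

Proof tree:
[∧I] p3, p0 ⊢ (p0 ∧ p0)
  [Ax] p0 ⊢ p0
  [Wk] p0, p3 ⊢ p0
    [Ax] p0 ⊢ p0

Result: YES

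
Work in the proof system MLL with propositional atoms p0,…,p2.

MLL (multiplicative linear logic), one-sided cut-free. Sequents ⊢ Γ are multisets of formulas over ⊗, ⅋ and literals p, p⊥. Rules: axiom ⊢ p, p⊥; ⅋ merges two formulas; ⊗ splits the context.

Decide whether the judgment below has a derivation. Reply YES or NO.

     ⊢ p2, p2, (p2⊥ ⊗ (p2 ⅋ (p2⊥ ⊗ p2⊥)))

Derivation trace:
[⊗]  ⊢ p2, p2, (p2⊥ ⊗ (p2 ⅋ (p2⊥ ⊗ p2⊥)))
  [Ax]  ⊢ p2, p2⊥
  [⅋]  ⊢ p2, (p2 ⅋ (p2⊥ ⊗ p2⊥))
    [⊗]  ⊢ p2, p2, (p2⊥ ⊗ p2⊥)
      [Ax]  ⊢ p2, p2⊥
      [Ax]  ⊢ p2, p2⊥

Result: YES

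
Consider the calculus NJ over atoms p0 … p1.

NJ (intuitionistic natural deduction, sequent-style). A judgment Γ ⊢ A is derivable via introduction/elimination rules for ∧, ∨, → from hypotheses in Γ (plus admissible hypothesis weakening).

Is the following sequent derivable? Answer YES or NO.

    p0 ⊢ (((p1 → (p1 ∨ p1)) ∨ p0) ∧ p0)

Proof tree:
[∧I] p0 ⊢ (((p1 → (p1 ∨ p1)) ∨ p0) ∧ p0)
  [∨I₁]  ⊢ ((p1 → (p1 ∨ p1)) ∨ p0)
    [→I]  ⊢ (p1 → (p1 ∨ p1))
      [∨I₁] p1 ⊢ (p1 ∨ p1)
        [Ax] p1 ⊢ p1
  [Ax] p0 ⊢ p0

Result: YES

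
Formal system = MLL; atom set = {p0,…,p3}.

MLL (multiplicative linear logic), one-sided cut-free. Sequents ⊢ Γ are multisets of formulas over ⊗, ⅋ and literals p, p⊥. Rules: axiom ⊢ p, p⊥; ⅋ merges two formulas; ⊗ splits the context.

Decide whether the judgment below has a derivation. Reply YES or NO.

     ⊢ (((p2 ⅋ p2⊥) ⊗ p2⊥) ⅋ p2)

Derivation trace:
[⅋]  ⊢ (((p2 ⅋ p2⊥) ⊗ p2⊥) ⅋ p2)
  [⊗]  ⊢ p2, ((p2 ⅋ p2⊥) ⊗ p2⊥)
    [⅋]  ⊢ (p2 ⅋ p2⊥)
      [Ax]  ⊢ p2, p2⊥
    [Ax]  ⊢ p2, p2⊥

Result: YES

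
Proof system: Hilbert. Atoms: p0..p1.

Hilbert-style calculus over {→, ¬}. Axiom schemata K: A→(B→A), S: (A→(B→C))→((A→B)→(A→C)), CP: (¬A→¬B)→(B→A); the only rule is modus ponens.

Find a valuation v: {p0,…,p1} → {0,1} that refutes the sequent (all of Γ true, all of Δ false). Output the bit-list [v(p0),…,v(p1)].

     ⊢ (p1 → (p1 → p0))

Search for a countermodel by truth-table:
  v=00: Γ:[] Δ:[(p1 → (p1 → p0))=T] refutes=False
  v=01: Γ:[] Δ:[(p1 → (p1 → p0))=F] refutes=True  ← countermodel

Result: [0, 1]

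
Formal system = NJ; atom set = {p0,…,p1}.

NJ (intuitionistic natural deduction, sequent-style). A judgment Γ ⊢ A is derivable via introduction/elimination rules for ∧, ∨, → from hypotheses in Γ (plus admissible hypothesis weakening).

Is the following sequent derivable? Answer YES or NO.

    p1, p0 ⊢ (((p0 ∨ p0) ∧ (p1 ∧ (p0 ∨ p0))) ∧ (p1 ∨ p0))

Proof tree:
[∧I] p1, p0 ⊢ (((p0 ∨ p0) ∧ (p1 ∧ (p0 ∨ p0))) ∧ (p1 ∨ p0))
  [∧I] p1, p0 ⊢ ((p0 ∨ p0) ∧ (p1 ∧ (p0 ∨ p0)))
    [∨I₁] p0 ⊢ (p0 ∨ p0)
      [Ax] p0 ⊢ p0
    [∧I] p1, p0 ⊢ (p1 ∧ (p0 ∨ p0))
      [Ax] p1 ⊢ p1
      [∨I₁] p0 ⊢ (p0 ∨ p0)
        [Ax] p0 ⊢ p0
  [∨I₁] p1 ⊢ (p1 ∨ p0)
    [Ax] p1 ⊢ p1

Result: YES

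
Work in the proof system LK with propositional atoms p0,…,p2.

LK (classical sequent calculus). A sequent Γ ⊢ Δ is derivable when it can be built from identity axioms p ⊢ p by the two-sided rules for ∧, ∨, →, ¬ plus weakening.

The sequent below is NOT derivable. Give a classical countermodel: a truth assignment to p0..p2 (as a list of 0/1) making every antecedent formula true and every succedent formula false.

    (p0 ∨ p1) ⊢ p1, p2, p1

Search for a countermodel by truth-table:
  v=000: Γ:[(p0 ∨ p1)=F] Δ:[p1=F, p2=F, p1=F] refutes=False
  v=001: Γ:[(p0 ∨ p1)=F] Δ:[p1=F, p2=T, p1=F] refutes=False
  v=010: Γ:[(p0 ∨ p1)=T] Δ:[p1=T, p2=F, p1=T] refutes=False
  v=011: Γ:[(p0 ∨ p1)=T] Δ:[p1=T, p2=T, p1=T] refutes=False
  v=100: Γ:[(p0 ∨ p1)=T] Δ:[p1=F, p2=F, p1=F] refutes=True  ← countermodel

Result: [1, 0, 0]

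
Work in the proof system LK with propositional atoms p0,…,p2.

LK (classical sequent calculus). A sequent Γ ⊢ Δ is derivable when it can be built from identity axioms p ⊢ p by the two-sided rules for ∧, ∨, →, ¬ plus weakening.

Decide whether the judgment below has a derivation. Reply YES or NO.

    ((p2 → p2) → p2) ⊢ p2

Derivation trace:
[→L] ((p2 → p2) → p2) ⊢ p2
  [→R]  ⊢ (p2 → p2)
    [Ax] p2 ⊢ p2
  [Ax] p2 ⊢ p2

Result: YES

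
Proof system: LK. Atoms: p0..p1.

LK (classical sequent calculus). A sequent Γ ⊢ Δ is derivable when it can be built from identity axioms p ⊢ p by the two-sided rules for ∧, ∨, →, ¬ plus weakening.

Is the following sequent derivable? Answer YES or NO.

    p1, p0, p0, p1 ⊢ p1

Derivation (root first):
[WL] p1, p0, p0, p1 ⊢ p1
  [WL] p1, p0, p0 ⊢ p1
    [WL] p1, p0 ⊢ p1
      [Ax] p1 ⊢ p1

Result: YES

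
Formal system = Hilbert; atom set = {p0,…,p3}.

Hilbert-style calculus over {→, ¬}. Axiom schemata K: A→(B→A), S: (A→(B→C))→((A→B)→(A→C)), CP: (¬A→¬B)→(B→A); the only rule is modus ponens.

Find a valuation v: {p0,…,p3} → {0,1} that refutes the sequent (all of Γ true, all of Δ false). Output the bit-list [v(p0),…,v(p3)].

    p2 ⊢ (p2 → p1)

Enumerate valuations to refute Γ ⊢ Δ:
  v=0000: Γ:[p2=F] Δ:[(p2 → p1)=T] refutes=False
  v=0001: Γ:[p2=F] Δ:[(p2 → p1)=T] refutes=False
  v=0010: Γ:[p2=T] Δ:[(p2 → p1)=F] refutes=True  ← countermodel

Result: [0, 0, 1, 0]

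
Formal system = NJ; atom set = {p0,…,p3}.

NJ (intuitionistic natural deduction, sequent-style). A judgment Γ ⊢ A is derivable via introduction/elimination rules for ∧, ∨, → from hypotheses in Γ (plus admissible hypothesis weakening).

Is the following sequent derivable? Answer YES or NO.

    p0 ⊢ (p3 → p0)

Derivation (root first):
[→I] p0 ⊢ (p3 → p0)
  [Wk] p0, p3 ⊢ p0
    [Ax] p0 ⊢ p0

Result: YES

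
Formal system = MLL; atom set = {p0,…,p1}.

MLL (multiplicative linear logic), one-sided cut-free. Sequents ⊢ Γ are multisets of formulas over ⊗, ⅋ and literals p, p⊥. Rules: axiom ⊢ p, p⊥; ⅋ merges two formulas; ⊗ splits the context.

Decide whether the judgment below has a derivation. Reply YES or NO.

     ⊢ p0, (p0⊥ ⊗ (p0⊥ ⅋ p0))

Proof tree:
[⊗]  ⊢ p0, (p0⊥ ⊗ (p0⊥ ⅋ p0))
  [Ax]  ⊢ p0, p0⊥
  [⅋]  ⊢ (p0⊥ ⅋ p0)
    [Ax]  ⊢ p0, p0⊥

Result: YES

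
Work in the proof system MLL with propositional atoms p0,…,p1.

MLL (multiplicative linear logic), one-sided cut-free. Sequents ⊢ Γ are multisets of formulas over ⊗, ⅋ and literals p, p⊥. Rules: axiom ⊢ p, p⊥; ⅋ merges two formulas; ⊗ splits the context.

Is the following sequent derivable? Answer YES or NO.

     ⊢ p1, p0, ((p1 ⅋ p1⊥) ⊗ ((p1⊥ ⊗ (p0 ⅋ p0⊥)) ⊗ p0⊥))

Derivation trace:
[⊗]  ⊢ p1, p0, ((p1 ⅋ p1⊥) ⊗ ((p1⊥ ⊗ (p0 ⅋ p0⊥)) ⊗ p0⊥))
  [⅋]  ⊢ (p1 ⅋ p1⊥)
    [Ax]  ⊢ p1, p1⊥
  [⊗]  ⊢ p1, p0, ((p1⊥ ⊗ (p0 ⅋ p0⊥)) ⊗ p0⊥)
    [⊗]  ⊢ p1, (p1⊥ ⊗ (p0 ⅋ p0⊥))
      [Ax]  ⊢ p1, p1⊥
      [⅋]  ⊢ (p0 ⅋ p0⊥)
        [Ax]  ⊢ p0, p0⊥
    [Ax]  ⊢ p0, p0⊥

Result: YES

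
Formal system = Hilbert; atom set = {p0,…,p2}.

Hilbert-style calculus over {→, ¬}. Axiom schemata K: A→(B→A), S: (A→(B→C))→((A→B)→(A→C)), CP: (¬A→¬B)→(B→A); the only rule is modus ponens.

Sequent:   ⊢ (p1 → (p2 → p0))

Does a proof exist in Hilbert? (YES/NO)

Truth-table refutation:
  v=000: Γ:[] Δ:[(p1 → (p2 → p0))=T] refutes=False
  v=001: Γ:[] Δ:[(p1 → (p2 → p0))=T] refutes=False
  v=010: Γ:[] Δ:[(p1 → (p2 → p0))=T] refutes=False
  v=011: Γ:[] Δ:[(p1 → (p2 → p0))=F] refutes=True  ← countermodel

Result: NO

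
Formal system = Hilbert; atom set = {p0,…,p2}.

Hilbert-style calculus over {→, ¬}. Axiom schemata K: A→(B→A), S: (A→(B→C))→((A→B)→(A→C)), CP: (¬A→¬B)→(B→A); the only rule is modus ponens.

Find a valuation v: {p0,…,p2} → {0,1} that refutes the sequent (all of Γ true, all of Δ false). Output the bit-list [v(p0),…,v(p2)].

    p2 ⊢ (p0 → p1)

Enumerate valuations to refute Γ ⊢ Δ:
  v=000: Γ:[p2=F] Δ:[(p0 → p1)=T] refutes=False
  v=001: Γ:[p2=T] Δ:[(p0 → p1)=T] refutes=False
  v=010: Γ:[p2=F] Δ:[(p0 → p1)=T] refutes=False
  v=011: Γ:[p2=T] Δ:[(p0 → p1)=T] refutes=False
  v=100: Γ:[p2=F] Δ:[(p0 → p1)=F] refutes=False
  v=101: Γ:[p2=T] Δ:[(p0 → p1)=F] refutes=True  ← countermodel

Result: [1, 0, 1]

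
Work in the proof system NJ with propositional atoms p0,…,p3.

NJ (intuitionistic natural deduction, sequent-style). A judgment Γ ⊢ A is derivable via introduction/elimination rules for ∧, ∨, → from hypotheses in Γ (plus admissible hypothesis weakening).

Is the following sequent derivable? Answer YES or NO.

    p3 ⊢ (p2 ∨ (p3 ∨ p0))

Derivation trace:
[∨I₂] p3 ⊢ (p2 ∨ (p3 ∨ p0))
  [∨I₁] p3 ⊢ (p3 ∨ p0)
    [Ax] p3 ⊢ p3

Result: YES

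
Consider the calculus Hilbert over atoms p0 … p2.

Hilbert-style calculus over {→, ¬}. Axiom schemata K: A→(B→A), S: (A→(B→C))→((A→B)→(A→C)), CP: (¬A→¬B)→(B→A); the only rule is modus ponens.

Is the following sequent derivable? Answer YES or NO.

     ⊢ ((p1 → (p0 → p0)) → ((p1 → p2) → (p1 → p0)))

Search for a countermodel by truth-table:
  v=000: Γ:[] Δ:[((p1 → (p0 → p0)) → ((p1 → p2) → (p1 → p0)))=T] refutes=False
  v=001: Γ:[] Δ:[((p1 → (p0 → p0)) → ((p1 → p2) → (p1 → p0)))=T] refutes=False
  v=010: Γ:[] Δ:[((p1 → (p0 → p0)) → ((p1 → p2) → (p1 → p0)))=T] refutes=False
  v=011: Γ:[] Δ:[((p1 → (p0 → p0)) → ((p1 → p2) → (p1 → p0)))=F] refutes=True  ← countermodel

Result: NO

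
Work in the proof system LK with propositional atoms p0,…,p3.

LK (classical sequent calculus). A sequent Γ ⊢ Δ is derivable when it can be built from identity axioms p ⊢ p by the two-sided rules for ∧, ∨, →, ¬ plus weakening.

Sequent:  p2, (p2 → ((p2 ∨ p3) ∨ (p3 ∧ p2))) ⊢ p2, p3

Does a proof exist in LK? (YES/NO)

Proof tree:
[→L] p2, (p2 → ((p2 ∨ p3) ∨ (p3 ∧ p2))) ⊢ p2, p3
  [Ax] p2 ⊢ p2
  [∨L] ((p2 ∨ p3) ∨ (p3 ∧ p2)) ⊢ p2, p3
    [∨L] (p2 ∨ p3) ⊢ p2, p3
      [Ax] p2 ⊢ p2
      [Ax] p3 ⊢ p3
    [∧L] (p3 ∧ p2) ⊢ p3
      [WL] p3, p2 ⊢ p3
        [Ax] p3 ⊢ p3

Result: YES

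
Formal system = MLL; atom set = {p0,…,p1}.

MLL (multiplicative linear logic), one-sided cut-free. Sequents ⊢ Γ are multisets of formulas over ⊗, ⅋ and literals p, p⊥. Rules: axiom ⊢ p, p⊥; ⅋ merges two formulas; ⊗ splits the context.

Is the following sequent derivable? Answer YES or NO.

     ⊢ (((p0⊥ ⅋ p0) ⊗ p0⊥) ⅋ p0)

Proof tree:
[⅋]  ⊢ (((p0⊥ ⅋ p0) ⊗ p0⊥) ⅋ p0)
  [⊗]  ⊢ p0, ((p0⊥ ⅋ p0) ⊗ p0⊥)
    [⅋]  ⊢ (p0⊥ ⅋ p0)
      [Ax]  ⊢ p0, p0⊥
    [Ax]  ⊢ p0, p0⊥

Result: YES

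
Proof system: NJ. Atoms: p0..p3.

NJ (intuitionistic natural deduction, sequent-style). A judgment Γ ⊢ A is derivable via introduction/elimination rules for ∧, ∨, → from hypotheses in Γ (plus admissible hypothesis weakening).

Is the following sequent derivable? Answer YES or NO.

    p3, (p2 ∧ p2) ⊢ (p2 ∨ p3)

Proof tree:
[Wk] p3, (p2 ∧ p2) ⊢ (p2 ∨ p3)
  [∨I₂] p3 ⊢ (p2 ∨ p3)
    [Ax] p3 ⊢ p3

Result: YES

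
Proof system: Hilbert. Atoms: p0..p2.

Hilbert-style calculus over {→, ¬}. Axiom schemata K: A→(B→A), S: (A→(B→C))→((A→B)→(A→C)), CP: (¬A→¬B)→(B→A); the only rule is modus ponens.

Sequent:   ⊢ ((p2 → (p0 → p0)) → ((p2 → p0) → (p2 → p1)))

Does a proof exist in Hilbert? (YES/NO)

Enumerate valuations to refute Γ ⊢ Δ:
  v=000: Γ:[] Δ:[((p2 → (p0 → p0)) → ((p2 → p0) → (p2 → p1)))=T] refutes=False
  v=001: Γ:[] Δ:[((p2 → (p0 → p0)) → ((p2 → p0) → (p2 → p1)))=T] refutes=False
  v=010: Γ:[] Δ:[((p2 → (p0 → p0)) → ((p2 → p0) → (p2 → p1)))=T] refutes=False
  v=011: Γ:[] Δ:[((p2 → (p0 → p0)) → ((p2 → p0) → (p2 → p1)))=T] refutes=False
  v=100: Γ:[] Δ:[((p2 → (p0 → p0)) → ((p2 → p0) → (p2 → p1)))=T] refutes=False
  v=101: Γ:[] Δ:[((p2 → (p0 → p0)) → ((p2 → p0) → (p2 → p1)))=F] refutes=True  ← countermodel

Result: NO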